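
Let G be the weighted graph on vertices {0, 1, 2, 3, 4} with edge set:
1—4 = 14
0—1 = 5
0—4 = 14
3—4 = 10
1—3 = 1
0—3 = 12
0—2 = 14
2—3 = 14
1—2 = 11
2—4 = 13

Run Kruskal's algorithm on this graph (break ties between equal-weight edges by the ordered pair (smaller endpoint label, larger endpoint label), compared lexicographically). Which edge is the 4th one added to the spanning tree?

1-2

Kruskal's algorithm — process edges by increasing weight (ties by edge label):
1—3 (1): add — endpoints in different components.
0—1 (5): add — endpoints in different components.
3—4 (10): add — endpoints in different components.
1—2 (11): add — endpoints in different components.
The 4th edge added is 1—2.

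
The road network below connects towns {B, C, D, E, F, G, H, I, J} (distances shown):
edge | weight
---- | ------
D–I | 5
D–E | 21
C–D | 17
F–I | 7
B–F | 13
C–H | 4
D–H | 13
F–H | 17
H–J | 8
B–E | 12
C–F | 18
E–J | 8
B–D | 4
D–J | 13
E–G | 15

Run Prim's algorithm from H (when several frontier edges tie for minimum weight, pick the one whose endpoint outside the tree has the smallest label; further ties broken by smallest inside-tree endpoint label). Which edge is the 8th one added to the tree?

Prim, starting at H.
Step 1: cheapest edge leaving the tree is C–H (4); add C.
Step 2: cheapest edge leaving the tree is H–J (8); add J.
Step 3: cheapest edge leaving the tree is E–J (8); add E.
Step 4: cheapest edge leaving the tree is B–E (12); add B.
Step 5: cheapest edge leaving the tree is B–D (4); add D.
Step 6: cheapest edge leaving the tree is D–I (5); add I.
Step 7: cheapest edge leaving the tree is F–I (7); add F.
Step 8: cheapest edge leaving the tree is E–G (15); add G.
The 8th edge added is E–G.

E-G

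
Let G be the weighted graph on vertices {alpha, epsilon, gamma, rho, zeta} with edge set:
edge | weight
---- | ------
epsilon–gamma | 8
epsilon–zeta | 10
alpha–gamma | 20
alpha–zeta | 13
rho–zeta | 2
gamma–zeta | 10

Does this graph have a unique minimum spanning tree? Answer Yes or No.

Kruskal: consider edges lightest-first.
rho–zeta (2): add — endpoints in different components.
epsilon–gamma (8): add — endpoints in different components.
epsilon–zeta (10): add — endpoints in different components.
gamma–zeta (10): skip — zeta and gamma already connected.
alpha–zeta (13): add — endpoints in different components.
Non-tree edge gamma–zeta has weight 10, equal to the heaviest edge on its tree cycle — swapping gives another MST of the same weight. Not unique.

No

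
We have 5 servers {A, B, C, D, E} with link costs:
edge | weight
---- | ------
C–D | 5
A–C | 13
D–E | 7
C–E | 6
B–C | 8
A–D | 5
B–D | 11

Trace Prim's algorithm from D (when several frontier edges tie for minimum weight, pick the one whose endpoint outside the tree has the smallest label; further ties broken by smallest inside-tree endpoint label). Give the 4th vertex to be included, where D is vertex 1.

Prim's algorithm from D:
Step 1: cheapest edge leaving the tree is A–D (5); add A.
Step 2: cheapest edge leaving the tree is C–D (5); add C.
Step 3: cheapest edge leaving the tree is C–E (6); add E.
Step 4: cheapest edge leaving the tree is B–C (8); add B.
Vertex order: D, A, C, E, B. The 4th vertex is E.

E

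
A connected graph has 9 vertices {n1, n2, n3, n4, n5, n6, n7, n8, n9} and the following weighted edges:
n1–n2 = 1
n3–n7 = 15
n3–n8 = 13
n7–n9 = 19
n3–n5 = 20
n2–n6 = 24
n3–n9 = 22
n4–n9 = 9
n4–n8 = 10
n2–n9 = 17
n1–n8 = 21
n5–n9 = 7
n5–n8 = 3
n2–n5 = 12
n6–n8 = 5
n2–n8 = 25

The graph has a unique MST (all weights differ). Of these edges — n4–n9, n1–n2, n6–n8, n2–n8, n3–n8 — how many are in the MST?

Kruskal's algorithm — process edges by increasing weight (ties by edge label):
n1–n2 (1): add — endpoints in different components.
n5–n8 (3): add — endpoints in different components.
n6–n8 (5): add — endpoints in different components.
n5–n9 (7): add — endpoints in different components.
n4–n9 (9): add — endpoints in different components.
n4–n8 (10): skip — n4 and n8 already connected.
n2–n5 (12): add — endpoints in different components.
n3–n8 (13): add — endpoints in different components.
n3–n7 (15): add — endpoints in different components.
MST edge set: {n1–n2, n5–n8, n6–n8, n5–n9, n4–n9, n2–n5, n3–n8, n3–n7}.
Of the listed edges, {n4–n9, n1–n2, n6–n8, n3–n8} are in the MST → 4.

4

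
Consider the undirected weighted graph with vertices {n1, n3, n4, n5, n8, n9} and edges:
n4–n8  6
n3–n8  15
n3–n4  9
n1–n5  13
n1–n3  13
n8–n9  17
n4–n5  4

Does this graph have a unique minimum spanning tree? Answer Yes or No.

Kruskal: consider edges lightest-first.
n4–n5 (4): add — endpoints in different components.
n4–n8 (6): add — endpoints in different components.
n3–n4 (9): add — endpoints in different components.
n1–n3 (13): add — endpoints in different components.
n1–n5 (13): skip — n1 and n5 already connected.
n3–n8 (15): skip — n8 and n3 already connected.
n8–n9 (17): add — endpoints in different components.
Non-tree edge n1–n5 has weight 13, equal to the heaviest edge on its tree cycle — swapping gives another MST of the same weight. Not unique.

No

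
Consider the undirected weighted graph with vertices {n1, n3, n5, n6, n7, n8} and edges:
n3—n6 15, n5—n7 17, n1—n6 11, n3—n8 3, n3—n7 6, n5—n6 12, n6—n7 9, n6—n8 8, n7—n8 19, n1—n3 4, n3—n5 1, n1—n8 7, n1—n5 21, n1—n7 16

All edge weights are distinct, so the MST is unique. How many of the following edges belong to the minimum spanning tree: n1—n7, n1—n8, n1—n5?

0

Kruskal: consider edges lightest-first.
n3—n5 (1): add — endpoints in different components.
n3—n8 (3): add — endpoints in different components.
n1—n3 (4): add — endpoints in different components.
n3—n7 (6): add — endpoints in different components.
n1—n8 (7): skip — n1 and n8 already connected.
n6—n8 (8): add — endpoints in different components.
MST edge set: {n3—n5, n3—n8, n1—n3, n3—n7, n6—n8}.
Of the listed edges, {} are in the MST → 0.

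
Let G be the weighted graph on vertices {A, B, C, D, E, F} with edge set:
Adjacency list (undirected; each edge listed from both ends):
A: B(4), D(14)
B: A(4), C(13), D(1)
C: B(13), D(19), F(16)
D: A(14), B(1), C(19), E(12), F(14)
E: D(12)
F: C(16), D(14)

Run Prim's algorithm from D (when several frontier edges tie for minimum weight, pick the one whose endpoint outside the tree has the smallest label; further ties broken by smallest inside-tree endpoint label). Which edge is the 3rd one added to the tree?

D-E

Prim's algorithm from D:
Step 1: frontier [B—D 1, D—E 12, A—D 14, D—F 14, C—D 19] → take B—D (1); add B.
Step 2: frontier [A—B 4, B—C 13, D—E 12, A—D 14, D—F 14, C—D 19] → take A—B (4); add A.
Step 3: frontier [B—C 13, D—E 12, D—F 14, C—D 19] → take D—E (12); add E.
Step 4: frontier [B—C 13, D—F 14, C—D 19] → take B—C (13); add C.
Step 5: frontier [C—F 16, D—F 14] → take D—F (14); add F.
The 3rd edge added is D—E.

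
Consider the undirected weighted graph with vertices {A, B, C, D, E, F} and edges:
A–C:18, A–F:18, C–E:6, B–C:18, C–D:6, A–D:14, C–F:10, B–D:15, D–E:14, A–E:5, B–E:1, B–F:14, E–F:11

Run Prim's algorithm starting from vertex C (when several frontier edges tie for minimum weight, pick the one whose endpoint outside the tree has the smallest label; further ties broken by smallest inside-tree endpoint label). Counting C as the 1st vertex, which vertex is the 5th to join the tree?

Prim, starting at C.
Step 1: cheapest edge leaving the tree is C–D (6); add D.
Step 2: cheapest edge leaving the tree is C–E (6); add E.
Step 3: cheapest edge leaving the tree is B–E (1); add B.
Step 4: cheapest edge leaving the tree is A–E (5); add A.
Step 5: cheapest edge leaving the tree is C–F (10); add F.
Vertex order: C, D, E, B, A, F. The 5th vertex is A.

A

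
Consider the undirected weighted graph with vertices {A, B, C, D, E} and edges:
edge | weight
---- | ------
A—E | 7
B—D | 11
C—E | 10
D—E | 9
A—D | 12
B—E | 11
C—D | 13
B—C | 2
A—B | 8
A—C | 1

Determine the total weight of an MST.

Kruskal's algorithm — process edges by increasing weight (ties by edge label):
A—C (1): add — endpoints in different components.
B—C (2): add — endpoints in different components.
A—E (7): add — endpoints in different components.
A—B (8): skip — A and B already connected.
D—E (9): add — endpoints in different components.
MST edges: A—C, B—C, A—E, D—E; total weight 1+2+7+9 = 19.

19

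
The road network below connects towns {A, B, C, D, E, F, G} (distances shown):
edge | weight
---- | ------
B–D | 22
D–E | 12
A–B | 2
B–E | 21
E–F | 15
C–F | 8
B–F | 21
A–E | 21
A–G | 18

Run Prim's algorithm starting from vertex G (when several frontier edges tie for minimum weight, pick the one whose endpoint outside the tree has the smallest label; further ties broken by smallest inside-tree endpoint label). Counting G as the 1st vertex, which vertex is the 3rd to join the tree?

Prim, starting at G.
Step 1: frontier [A–G 18] → take A–G (18); add A.
Step 2: frontier [A–B 2, A–E 21] → take A–B (2); add B.
Step 3: frontier [A–E 21, B–E 21, B–F 21, B–D 22] → take A–E (21); add E.
Step 4: frontier [B–F 21, B–D 22, D–E 12, E–F 15] → take D–E (12); add D.
Step 5: frontier [B–F 21, E–F 15] → take E–F (15); add F.
Step 6: frontier [C–F 8] → take C–F (8); add C.
Vertex order: G, A, B, E, D, F, C. The 3rd vertex is B.

B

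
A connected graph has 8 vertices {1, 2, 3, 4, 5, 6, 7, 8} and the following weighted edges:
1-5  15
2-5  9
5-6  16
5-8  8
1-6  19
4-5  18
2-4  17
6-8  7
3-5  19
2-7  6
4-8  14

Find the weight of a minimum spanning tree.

Kruskal: consider edges lightest-first.
2-7 (6): add — endpoints in different components.
6-8 (7): add — endpoints in different components.
5-8 (8): add — endpoints in different components.
2-5 (9): add — endpoints in different components.
4-8 (14): add — endpoints in different components.
1-5 (15): add — endpoints in different components.
5-6 (16): skip — 5 and 6 already connected.
2-4 (17): skip — 2 and 4 already connected.
4-5 (18): skip — 4 and 5 already connected.
1-6 (19): skip — 1 and 6 already connected.
3-5 (19): add — endpoints in different components.
MST edges: 2-7, 6-8, 5-8, 2-5, 4-8, 1-5, 3-5; total weight 6+7+8+9+14+15+19 = 78.

78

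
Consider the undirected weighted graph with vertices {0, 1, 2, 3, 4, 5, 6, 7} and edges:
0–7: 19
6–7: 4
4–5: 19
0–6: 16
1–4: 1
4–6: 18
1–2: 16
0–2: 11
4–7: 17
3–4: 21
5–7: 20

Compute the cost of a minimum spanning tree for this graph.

Prim's algorithm from 5:
Step 1: cheapest edge leaving the tree is 4–5 (19); add 4.
Step 2: cheapest edge leaving the tree is 1–4 (1); add 1.
Step 3: cheapest edge leaving the tree is 1–2 (16); add 2.
Step 4: cheapest edge leaving the tree is 0–2 (11); add 0.
Step 5: cheapest edge leaving the tree is 0–6 (16); add 6.
Step 6: cheapest edge leaving the tree is 6–7 (4); add 7.
Step 7: cheapest edge leaving the tree is 3–4 (21); add 3.
MST edges: 4–5, 1–4, 1–2, 0–2, 0–6, 6–7, 3–4; total weight 19+1+16+11+16+4+21 = 88.

88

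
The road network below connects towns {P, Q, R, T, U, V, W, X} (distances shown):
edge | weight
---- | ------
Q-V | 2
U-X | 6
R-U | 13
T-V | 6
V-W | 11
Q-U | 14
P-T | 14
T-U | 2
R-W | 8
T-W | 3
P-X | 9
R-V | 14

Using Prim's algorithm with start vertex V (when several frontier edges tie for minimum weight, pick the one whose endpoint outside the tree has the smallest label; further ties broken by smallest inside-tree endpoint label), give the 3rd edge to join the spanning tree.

T-U

Prim's algorithm from V:
Step 1: cheapest edge leaving the tree is Q-V (2); add Q.
Step 2: cheapest edge leaving the tree is T-V (6); add T.
Step 3: cheapest edge leaving the tree is T-U (2); add U.
Step 4: cheapest edge leaving the tree is T-W (3); add W.
Step 5: cheapest edge leaving the tree is U-X (6); add X.
Step 6: cheapest edge leaving the tree is R-W (8); add R.
Step 7: cheapest edge leaving the tree is P-X (9); add P.
The 3rd edge added is T-U.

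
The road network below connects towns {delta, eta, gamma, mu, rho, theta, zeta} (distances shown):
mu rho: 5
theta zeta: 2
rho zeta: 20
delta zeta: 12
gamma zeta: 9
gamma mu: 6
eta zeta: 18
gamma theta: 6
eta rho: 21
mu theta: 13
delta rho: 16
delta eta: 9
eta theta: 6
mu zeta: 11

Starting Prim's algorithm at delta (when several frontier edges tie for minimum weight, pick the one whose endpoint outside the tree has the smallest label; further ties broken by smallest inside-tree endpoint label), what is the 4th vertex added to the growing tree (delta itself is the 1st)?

Prim, starting at delta.
Step 1: cheapest edge leaving the tree is delta eta (9); add eta.
Step 2: cheapest edge leaving the tree is eta theta (6); add theta.
Step 3: cheapest edge leaving the tree is theta zeta (2); add zeta.
Step 4: cheapest edge leaving the tree is gamma theta (6); add gamma.
Step 5: cheapest edge leaving the tree is gamma mu (6); add mu.
Step 6: cheapest edge leaving the tree is mu rho (5); add rho.
Vertex order: delta, eta, theta, zeta, gamma, mu, rho. The 4th vertex is zeta.

zeta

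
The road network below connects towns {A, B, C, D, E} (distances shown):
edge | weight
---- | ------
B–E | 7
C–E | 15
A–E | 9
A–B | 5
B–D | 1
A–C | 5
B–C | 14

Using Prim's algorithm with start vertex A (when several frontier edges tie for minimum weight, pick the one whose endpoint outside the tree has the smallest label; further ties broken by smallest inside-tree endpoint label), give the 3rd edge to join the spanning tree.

A-C

Prim, starting at A.
Step 1: frontier [A–B 5, A–C 5, A–E 9] → take A–B (5); add B.
Step 2: frontier [A–C 5, A–E 9, B–D 1, B–E 7, B–C 14] → take B–D (1); add D.
Step 3: frontier [A–C 5, A–E 9, B–E 7, B–C 14] → take A–C (5); add C.
Step 4: frontier [A–E 9, B–E 7, C–E 15] → take B–E (7); add E.
The 3rd edge added is A–C.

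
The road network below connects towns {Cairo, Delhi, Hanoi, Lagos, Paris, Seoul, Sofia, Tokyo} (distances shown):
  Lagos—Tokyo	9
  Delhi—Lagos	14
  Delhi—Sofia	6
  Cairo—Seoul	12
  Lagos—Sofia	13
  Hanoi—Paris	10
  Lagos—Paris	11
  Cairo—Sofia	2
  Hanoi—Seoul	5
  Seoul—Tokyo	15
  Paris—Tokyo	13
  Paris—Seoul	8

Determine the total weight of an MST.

53

Kruskal's algorithm — process edges by increasing weight (ties by edge label):
Cairo—Sofia (2): add — endpoints in different components.
Hanoi—Seoul (5): add — endpoints in different components.
Delhi—Sofia (6): add — endpoints in different components.
Paris—Seoul (8): add — endpoints in different components.
Lagos—Tokyo (9): add — endpoints in different components.
Hanoi—Paris (10): skip — Hanoi and Paris already connected.
Lagos—Paris (11): add — endpoints in different components.
Cairo—Seoul (12): add — endpoints in different components.
MST edges: Cairo—Sofia, Hanoi—Seoul, Delhi—Sofia, Paris—Seoul, Lagos—Tokyo, Lagos—Paris, Cairo—Seoul; total weight 2+5+6+8+9+11+12 = 53.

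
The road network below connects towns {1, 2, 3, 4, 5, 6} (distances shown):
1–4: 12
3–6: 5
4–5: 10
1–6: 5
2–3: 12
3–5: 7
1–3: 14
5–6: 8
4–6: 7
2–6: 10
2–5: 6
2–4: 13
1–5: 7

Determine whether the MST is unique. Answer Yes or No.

Kruskal: consider edges lightest-first.
1–6 (5): add — endpoints in different components.
3–6 (5): add — endpoints in different components.
2–5 (6): add — endpoints in different components.
1–5 (7): add — endpoints in different components.
3–5 (7): skip — 3 and 5 already connected.
4–6 (7): add — endpoints in different components.
Non-tree edge 3–5 has weight 7, equal to the heaviest edge on its tree cycle — swapping gives another MST of the same weight. Not unique.

No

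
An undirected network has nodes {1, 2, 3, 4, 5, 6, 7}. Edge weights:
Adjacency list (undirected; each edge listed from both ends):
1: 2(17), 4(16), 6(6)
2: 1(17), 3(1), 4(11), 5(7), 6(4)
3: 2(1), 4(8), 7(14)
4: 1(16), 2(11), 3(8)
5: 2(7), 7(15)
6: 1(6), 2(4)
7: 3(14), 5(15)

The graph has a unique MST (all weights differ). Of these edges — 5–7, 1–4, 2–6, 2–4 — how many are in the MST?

1

Kruskal: consider edges lightest-first.
2–3 (1): add. Components now {1} {2,3} {4} {5} {6} {7}
2–6 (4): add. Components now {1} {2,3,6} {4} {5} {7}
1–6 (6): add. Components now {1,2,3,6} {4} {5} {7}
2–5 (7): add. Components now {1,2,3,5,6} {4} {7}
3–4 (8): add. Components now {1,2,3,4,5,6} {7}
2–4 (11): skip — 2 and 4 already connected.
3–7 (14): add. Components now {1,2,3,4,5,6,7}
MST edge set: {2–3, 2–6, 1–6, 2–5, 3–4, 3–7}.
Of the listed edges, {2–6} are in the MST → 1.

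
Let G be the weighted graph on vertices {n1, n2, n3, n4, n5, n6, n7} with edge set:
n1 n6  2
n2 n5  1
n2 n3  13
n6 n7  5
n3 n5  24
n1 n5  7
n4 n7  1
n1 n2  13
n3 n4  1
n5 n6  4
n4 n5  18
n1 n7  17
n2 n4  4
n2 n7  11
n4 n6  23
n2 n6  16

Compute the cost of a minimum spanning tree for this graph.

13

Kruskal: consider edges lightest-first.
n2 n5 (1): add — endpoints in different components.
n3 n4 (1): add — endpoints in different components.
n4 n7 (1): add — endpoints in different components.
n1 n6 (2): add — endpoints in different components.
n2 n4 (4): add — endpoints in different components.
n5 n6 (4): add — endpoints in different components.
MST edges: n2 n5, n3 n4, n4 n7, n1 n6, n2 n4, n5 n6; total weight 1+1+1+2+4+4 = 13.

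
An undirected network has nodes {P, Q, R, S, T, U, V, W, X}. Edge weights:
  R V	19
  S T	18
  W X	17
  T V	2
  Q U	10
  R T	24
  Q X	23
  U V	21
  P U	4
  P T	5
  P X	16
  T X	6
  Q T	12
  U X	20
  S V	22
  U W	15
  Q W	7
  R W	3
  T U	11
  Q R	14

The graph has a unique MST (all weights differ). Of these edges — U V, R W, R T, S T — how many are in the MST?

2

Kruskal's algorithm — process edges by increasing weight (ties by edge label):
T V (2): add — endpoints in different components.
R W (3): add — endpoints in different components.
P U (4): add — endpoints in different components.
P T (5): add — endpoints in different components.
T X (6): add — endpoints in different components.
Q W (7): add — endpoints in different components.
Q U (10): add — endpoints in different components.
T U (11): skip — U and T already connected.
Q T (12): skip — T and Q already connected.
Q R (14): skip — R and Q already connected.
U W (15): skip — U and W already connected.
P X (16): skip — P and X already connected.
W X (17): skip — W and X already connected.
S T (18): add — endpoints in different components.
MST edge set: {T V, R W, P U, P T, T X, Q W, Q U, S T}.
Of the listed edges, {R W, S T} are in the MST → 2.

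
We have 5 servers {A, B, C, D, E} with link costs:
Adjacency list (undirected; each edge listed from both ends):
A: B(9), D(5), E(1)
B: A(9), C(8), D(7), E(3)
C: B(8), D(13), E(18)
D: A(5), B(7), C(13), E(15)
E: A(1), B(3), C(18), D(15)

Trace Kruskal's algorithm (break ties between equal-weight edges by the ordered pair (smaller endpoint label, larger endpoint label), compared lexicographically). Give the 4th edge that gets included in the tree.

B-C

Kruskal's algorithm — process edges by increasing weight (ties by edge label):
A–E (1): add — endpoints in different components.
B–E (3): add — endpoints in different components.
A–D (5): add — endpoints in different components.
B–D (7): skip — B and D already connected.
B–C (8): add — endpoints in different components.
The 4th edge added is B–C.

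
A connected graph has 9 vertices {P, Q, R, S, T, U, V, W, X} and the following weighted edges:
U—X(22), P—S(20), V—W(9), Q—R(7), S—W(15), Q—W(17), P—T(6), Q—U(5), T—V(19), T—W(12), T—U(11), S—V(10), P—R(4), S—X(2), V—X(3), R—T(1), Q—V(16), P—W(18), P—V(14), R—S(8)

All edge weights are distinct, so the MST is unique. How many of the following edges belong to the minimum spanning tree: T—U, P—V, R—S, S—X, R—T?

Kruskal's algorithm — process edges by increasing weight (ties by edge label):
R—T (1): add — endpoints in different components.
S—X (2): add — endpoints in different components.
V—X (3): add — endpoints in different components.
P—R (4): add — endpoints in different components.
Q—U (5): add — endpoints in different components.
P—T (6): skip — P and T already connected.
Q—R (7): add — endpoints in different components.
R—S (8): add — endpoints in different components.
V—W (9): add — endpoints in different components.
MST edge set: {R—T, S—X, V—X, P—R, Q—U, Q—R, R—S, V—W}.
Of the listed edges, {R—S, S—X, R—T} are in the MST → 3.

3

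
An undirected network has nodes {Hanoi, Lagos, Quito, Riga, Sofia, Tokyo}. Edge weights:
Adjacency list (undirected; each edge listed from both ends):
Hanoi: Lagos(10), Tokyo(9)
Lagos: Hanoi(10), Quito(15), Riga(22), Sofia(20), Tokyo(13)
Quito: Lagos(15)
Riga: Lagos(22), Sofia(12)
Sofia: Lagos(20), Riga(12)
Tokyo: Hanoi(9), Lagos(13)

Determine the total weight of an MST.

66

Sort edges by weight, then run Kruskal:
Hanoi Tokyo (9): add. Components now {Quito} {Lagos} {Sofia} {Hanoi,Tokyo} {Riga}
Hanoi Lagos (10): add. Components now {Quito} {Hanoi,Lagos,Tokyo} {Sofia} {Riga}
Riga Sofia (12): add. Components now {Quito} {Hanoi,Lagos,Tokyo} {Riga,Sofia}
Lagos Tokyo (13): skip — Lagos and Tokyo already connected.
Lagos Quito (15): add. Components now {Hanoi,Lagos,Quito,Tokyo} {Riga,Sofia}
Lagos Sofia (20): add. Components now {Hanoi,Lagos,Quito,Riga,Sofia,Tokyo}
MST edges: Hanoi Tokyo, Hanoi Lagos, Riga Sofia, Lagos Quito, Lagos Sofia; total weight 9+10+12+15+20 = 66.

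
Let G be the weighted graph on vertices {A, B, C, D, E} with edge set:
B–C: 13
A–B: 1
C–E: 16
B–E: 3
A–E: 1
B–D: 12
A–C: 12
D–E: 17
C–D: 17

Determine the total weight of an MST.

Sort edges by weight, then run Kruskal:
A–B (1): add — endpoints in different components.
A–E (1): add — endpoints in different components.
B–E (3): skip — B and E already connected.
A–C (12): add — endpoints in different components.
B–D (12): add — endpoints in different components.
MST edges: A–B, A–E, A–C, B–D; total weight 1+1+12+12 = 26.

26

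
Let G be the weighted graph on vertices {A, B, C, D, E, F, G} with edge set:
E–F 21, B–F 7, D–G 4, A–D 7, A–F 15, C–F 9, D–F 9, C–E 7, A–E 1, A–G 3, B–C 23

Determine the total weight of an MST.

31

Kruskal: consider edges lightest-first.
A–E (1): add — endpoints in different components.
A–G (3): add — endpoints in different components.
D–G (4): add — endpoints in different components.
A–D (7): skip — A and D already connected.
B–F (7): add — endpoints in different components.
C–E (7): add — endpoints in different components.
C–F (9): add — endpoints in different components.
MST edges: A–E, A–G, D–G, B–F, C–E, C–F; total weight 1+3+4+7+7+9 = 31.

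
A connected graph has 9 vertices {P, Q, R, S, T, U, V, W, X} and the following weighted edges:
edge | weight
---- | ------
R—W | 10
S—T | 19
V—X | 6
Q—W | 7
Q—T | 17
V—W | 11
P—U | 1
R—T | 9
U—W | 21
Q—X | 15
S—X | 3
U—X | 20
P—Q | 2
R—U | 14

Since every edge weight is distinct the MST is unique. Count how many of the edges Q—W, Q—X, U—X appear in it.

Kruskal: consider edges lightest-first.
P—U (1): add — endpoints in different components.
P—Q (2): add — endpoints in different components.
S—X (3): add — endpoints in different components.
V—X (6): add — endpoints in different components.
Q—W (7): add — endpoints in different components.
R—T (9): add — endpoints in different components.
R—W (10): add — endpoints in different components.
V—W (11): add — endpoints in different components.
MST edge set: {P—U, P—Q, S—X, V—X, Q—W, R—T, R—W, V—W}.
Of the listed edges, {Q—W} are in the MST → 1.

1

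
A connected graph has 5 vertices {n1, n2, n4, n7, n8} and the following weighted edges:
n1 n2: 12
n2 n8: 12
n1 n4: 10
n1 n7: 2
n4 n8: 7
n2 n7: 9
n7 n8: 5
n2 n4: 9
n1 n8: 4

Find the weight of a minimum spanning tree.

Grow the tree from n2 using Prim:
Step 1: cheapest edge leaving the tree is n2 n4 (9); add n4.
Step 2: cheapest edge leaving the tree is n4 n8 (7); add n8.
Step 3: cheapest edge leaving the tree is n1 n8 (4); add n1.
Step 4: cheapest edge leaving the tree is n1 n7 (2); add n7.
MST edges: n2 n4, n4 n8, n1 n8, n1 n7; total weight 9+7+4+2 = 22.

22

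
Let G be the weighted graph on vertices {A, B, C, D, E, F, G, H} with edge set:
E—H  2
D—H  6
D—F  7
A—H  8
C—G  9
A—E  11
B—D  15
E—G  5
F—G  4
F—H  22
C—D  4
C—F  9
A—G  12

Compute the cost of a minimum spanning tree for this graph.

44

Kruskal: consider edges lightest-first.
E—H (2): add — endpoints in different components.
C—D (4): add — endpoints in different components.
F—G (4): add — endpoints in different components.
E—G (5): add — endpoints in different components.
D—H (6): add — endpoints in different components.
D—F (7): skip — D and F already connected.
A—H (8): add — endpoints in different components.
C—F (9): skip — C and F already connected.
C—G (9): skip — C and G already connected.
A—E (11): skip — A and E already connected.
A—G (12): skip — A and G already connected.
B—D (15): add — endpoints in different components.
MST edges: E—H, C—D, F—G, E—G, D—H, A—H, B—D; total weight 2+4+4+5+6+8+15 = 44.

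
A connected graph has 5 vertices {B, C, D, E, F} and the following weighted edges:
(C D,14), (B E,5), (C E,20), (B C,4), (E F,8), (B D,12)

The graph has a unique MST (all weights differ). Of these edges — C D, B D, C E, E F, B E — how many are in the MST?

Sort edges by weight, then run Kruskal:
B C (4): add. Components now {B,C} {D} {E} {F}
B E (5): add. Components now {B,C,E} {D} {F}
E F (8): add. Components now {B,C,E,F} {D}
B D (12): add. Components now {B,C,D,E,F}
MST edge set: {B C, B E, E F, B D}.
Of the listed edges, {B D, E F, B E} are in the MST → 3.

3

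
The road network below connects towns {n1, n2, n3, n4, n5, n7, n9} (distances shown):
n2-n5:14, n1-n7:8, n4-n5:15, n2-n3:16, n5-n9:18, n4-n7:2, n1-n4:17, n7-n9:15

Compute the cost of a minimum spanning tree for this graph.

Sort edges by weight, then run Kruskal:
n4-n7 (2): add. Components now {n5} {n4,n7} {n3} {n1} {n2} {n9}
n1-n7 (8): add. Components now {n5} {n1,n4,n7} {n3} {n2} {n9}
n2-n5 (14): add. Components now {n2,n5} {n1,n4,n7} {n3} {n9}
n4-n5 (15): add. Components now {n1,n2,n4,n5,n7} {n3} {n9}
n7-n9 (15): add. Components now {n1,n2,n4,n5,n7,n9} {n3}
n2-n3 (16): add. Components now {n1,n2,n3,n4,n5,n7,n9}
MST edges: n4-n7, n1-n7, n2-n5, n4-n5, n7-n9, n2-n3; total weight 2+8+14+15+15+16 = 70.

70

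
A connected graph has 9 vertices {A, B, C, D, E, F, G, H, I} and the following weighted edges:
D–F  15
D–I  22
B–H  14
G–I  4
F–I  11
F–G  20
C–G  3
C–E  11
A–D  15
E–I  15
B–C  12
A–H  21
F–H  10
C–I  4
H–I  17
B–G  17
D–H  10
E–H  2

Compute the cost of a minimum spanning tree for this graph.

67

Kruskal: consider edges lightest-first.
E–H (2): add — endpoints in different components.
C–G (3): add — endpoints in different components.
C–I (4): add — endpoints in different components.
G–I (4): skip — G and I already connected.
D–H (10): add — endpoints in different components.
F–H (10): add — endpoints in different components.
C–E (11): add — endpoints in different components.
F–I (11): skip — F and I already connected.
B–C (12): add — endpoints in different components.
B–H (14): skip — B and H already connected.
A–D (15): add — endpoints in different components.
MST edges: E–H, C–G, C–I, D–H, F–H, C–E, B–C, A–D; total weight 2+3+4+10+10+11+12+15 = 67.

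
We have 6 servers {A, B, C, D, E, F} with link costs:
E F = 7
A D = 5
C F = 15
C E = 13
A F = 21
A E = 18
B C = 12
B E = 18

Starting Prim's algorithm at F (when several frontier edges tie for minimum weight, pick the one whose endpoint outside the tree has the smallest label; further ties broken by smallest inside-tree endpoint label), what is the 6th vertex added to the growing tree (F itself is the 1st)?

D

Prim's algorithm from F:
Step 1: cheapest edge leaving the tree is E F (7); add E.
Step 2: cheapest edge leaving the tree is C E (13); add C.
Step 3: cheapest edge leaving the tree is B C (12); add B.
Step 4: cheapest edge leaving the tree is A E (18); add A.
Step 5: cheapest edge leaving the tree is A D (5); add D.
Vertex order: F, E, C, B, A, D. The 6th vertex is D.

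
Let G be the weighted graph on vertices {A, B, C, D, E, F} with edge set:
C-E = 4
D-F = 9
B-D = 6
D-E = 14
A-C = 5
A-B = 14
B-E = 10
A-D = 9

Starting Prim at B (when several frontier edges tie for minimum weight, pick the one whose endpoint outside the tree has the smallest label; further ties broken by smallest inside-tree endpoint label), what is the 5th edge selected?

D-F

Prim, starting at B.
Step 1: cheapest edge leaving the tree is B-D (6); add D.
Step 2: cheapest edge leaving the tree is A-D (9); add A.
Step 3: cheapest edge leaving the tree is A-C (5); add C.
Step 4: cheapest edge leaving the tree is C-E (4); add E.
Step 5: cheapest edge leaving the tree is D-F (9); add F.
The 5th edge added is D-F.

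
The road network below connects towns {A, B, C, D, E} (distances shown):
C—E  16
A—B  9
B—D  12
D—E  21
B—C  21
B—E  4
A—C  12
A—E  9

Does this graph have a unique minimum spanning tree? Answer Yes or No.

No

Sort edges by weight, then run Kruskal:
B—E (4): add. Components now {A} {B,E} {C} {D}
A—B (9): add. Components now {A,B,E} {C} {D}
A—E (9): skip — A and E already connected.
A—C (12): add. Components now {A,B,C,E} {D}
B—D (12): add. Components now {A,B,C,D,E}
Non-tree edge A—E has weight 9, equal to the heaviest edge on its tree cycle — swapping gives another MST of the same weight. Not unique.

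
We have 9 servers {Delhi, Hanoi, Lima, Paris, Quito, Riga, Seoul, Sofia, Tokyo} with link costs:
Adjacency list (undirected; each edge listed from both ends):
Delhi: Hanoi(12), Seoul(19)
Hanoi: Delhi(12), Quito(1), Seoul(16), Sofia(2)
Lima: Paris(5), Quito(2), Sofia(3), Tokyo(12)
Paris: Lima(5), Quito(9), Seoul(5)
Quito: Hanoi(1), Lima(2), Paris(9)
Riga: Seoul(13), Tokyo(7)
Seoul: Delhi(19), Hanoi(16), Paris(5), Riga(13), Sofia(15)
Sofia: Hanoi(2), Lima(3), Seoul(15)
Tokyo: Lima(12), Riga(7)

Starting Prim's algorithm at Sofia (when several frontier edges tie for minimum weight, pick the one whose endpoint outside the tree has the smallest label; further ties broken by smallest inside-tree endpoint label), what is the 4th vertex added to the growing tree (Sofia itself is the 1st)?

Prim's algorithm from Sofia:
Step 1: cheapest edge leaving the tree is Hanoi-Sofia (2); add Hanoi.
Step 2: cheapest edge leaving the tree is Hanoi-Quito (1); add Quito.
Step 3: cheapest edge leaving the tree is Lima-Quito (2); add Lima.
Step 4: cheapest edge leaving the tree is Lima-Paris (5); add Paris.
Step 5: cheapest edge leaving the tree is Paris-Seoul (5); add Seoul.
Step 6: cheapest edge leaving the tree is Delhi-Hanoi (12); add Delhi.
Step 7: cheapest edge leaving the tree is Lima-Tokyo (12); add Tokyo.
Step 8: cheapest edge leaving the tree is Riga-Tokyo (7); add Riga.
Vertex order: Sofia, Hanoi, Quito, Lima, Paris, Seoul, Delhi, Tokyo, Riga. The 4th vertex is Lima.

Lima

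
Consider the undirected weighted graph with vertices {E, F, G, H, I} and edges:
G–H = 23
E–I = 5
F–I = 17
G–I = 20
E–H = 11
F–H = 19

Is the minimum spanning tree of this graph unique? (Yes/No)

Yes

Kruskal's algorithm — process edges by increasing weight (ties by edge label):
E–I (5): add. Components now {E,I} {F} {G} {H}
E–H (11): add. Components now {E,H,I} {F} {G}
F–I (17): add. Components now {E,F,H,I} {G}
F–H (19): skip — F and H already connected.
G–I (20): add. Components now {E,F,G,H,I}
Every non-tree edge has weight strictly greater than the heaviest edge on the tree path between its endpoints, so the MST is unique.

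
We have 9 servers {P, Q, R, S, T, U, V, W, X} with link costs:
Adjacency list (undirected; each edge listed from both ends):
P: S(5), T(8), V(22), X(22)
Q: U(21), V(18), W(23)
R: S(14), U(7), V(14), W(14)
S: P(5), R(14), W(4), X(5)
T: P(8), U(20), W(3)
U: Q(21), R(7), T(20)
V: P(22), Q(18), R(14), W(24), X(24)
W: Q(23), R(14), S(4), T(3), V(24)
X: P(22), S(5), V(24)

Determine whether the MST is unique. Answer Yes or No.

Kruskal's algorithm — process edges by increasing weight (ties by edge label):
T-W (3): add — endpoints in different components.
S-W (4): add — endpoints in different components.
P-S (5): add — endpoints in different components.
S-X (5): add — endpoints in different components.
R-U (7): add — endpoints in different components.
P-T (8): skip — P and T already connected.
R-S (14): add — endpoints in different components.
R-V (14): add — endpoints in different components.
R-W (14): skip — W and R already connected.
Q-V (18): add — endpoints in different components.
Non-tree edge R-W has weight 14, equal to the heaviest edge on its tree cycle — swapping gives another MST of the same weight. Not unique.

No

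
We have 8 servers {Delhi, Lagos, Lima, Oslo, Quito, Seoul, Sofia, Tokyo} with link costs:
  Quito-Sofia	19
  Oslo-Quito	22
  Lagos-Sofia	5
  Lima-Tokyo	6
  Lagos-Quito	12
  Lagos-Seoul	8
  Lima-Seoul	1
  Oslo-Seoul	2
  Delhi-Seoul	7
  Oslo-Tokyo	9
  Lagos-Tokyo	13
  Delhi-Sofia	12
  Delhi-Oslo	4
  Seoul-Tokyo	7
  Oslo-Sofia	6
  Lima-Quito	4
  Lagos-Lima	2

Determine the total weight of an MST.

24

Kruskal's algorithm — process edges by increasing weight (ties by edge label):
Lima-Seoul (1): add — endpoints in different components.
Lagos-Lima (2): add — endpoints in different components.
Oslo-Seoul (2): add — endpoints in different components.
Delhi-Oslo (4): add — endpoints in different components.
Lima-Quito (4): add — endpoints in different components.
Lagos-Sofia (5): add — endpoints in different components.
Lima-Tokyo (6): add — endpoints in different components.
MST edges: Lima-Seoul, Lagos-Lima, Oslo-Seoul, Delhi-Oslo, Lima-Quito, Lagos-Sofia, Lima-Tokyo; total weight 1+2+2+4+4+5+6 = 24.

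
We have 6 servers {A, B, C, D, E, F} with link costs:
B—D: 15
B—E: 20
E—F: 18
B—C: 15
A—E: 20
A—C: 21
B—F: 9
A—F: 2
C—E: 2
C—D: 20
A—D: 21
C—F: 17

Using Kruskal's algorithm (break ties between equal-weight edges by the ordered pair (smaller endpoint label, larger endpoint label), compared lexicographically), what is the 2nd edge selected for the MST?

Kruskal: consider edges lightest-first.
A—F (2): add. Components now {A,F} {B} {C} {D} {E}
C—E (2): add. Components now {A,F} {B} {C,E} {D}
B—F (9): add. Components now {A,B,F} {C,E} {D}
B—C (15): add. Components now {A,B,C,E,F} {D}
B—D (15): add. Components now {A,B,C,D,E,F}
The 2nd edge added is C—E.

C-E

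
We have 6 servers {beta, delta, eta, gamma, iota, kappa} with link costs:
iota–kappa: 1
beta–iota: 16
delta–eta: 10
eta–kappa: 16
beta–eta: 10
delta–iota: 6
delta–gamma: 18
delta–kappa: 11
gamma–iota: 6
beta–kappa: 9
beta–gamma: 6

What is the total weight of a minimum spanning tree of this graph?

Sort edges by weight, then run Kruskal:
iota–kappa (1): add — endpoints in different components.
beta–gamma (6): add — endpoints in different components.
delta–iota (6): add — endpoints in different components.
gamma–iota (6): add — endpoints in different components.
beta–kappa (9): skip — kappa and beta already connected.
beta–eta (10): add — endpoints in different components.
MST edges: iota–kappa, beta–gamma, delta–iota, gamma–iota, beta–eta; total weight 1+6+6+6+10 = 29.

29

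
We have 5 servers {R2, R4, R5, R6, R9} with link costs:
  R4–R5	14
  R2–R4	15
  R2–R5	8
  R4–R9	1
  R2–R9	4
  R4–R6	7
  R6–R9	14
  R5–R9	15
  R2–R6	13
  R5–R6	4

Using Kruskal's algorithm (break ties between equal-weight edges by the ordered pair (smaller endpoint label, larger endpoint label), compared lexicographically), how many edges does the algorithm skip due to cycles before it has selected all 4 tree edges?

0

Kruskal: consider edges lightest-first.
R4–R9 (1): add. Components now {R4,R9} {R6} {R2} {R5}
R2–R9 (4): add. Components now {R2,R4,R9} {R6} {R5}
R5–R6 (4): add. Components now {R2,R4,R9} {R5,R6}
R4–R6 (7): add. Components now {R2,R4,R5,R6,R9}
Edges rejected before the tree was complete: 0.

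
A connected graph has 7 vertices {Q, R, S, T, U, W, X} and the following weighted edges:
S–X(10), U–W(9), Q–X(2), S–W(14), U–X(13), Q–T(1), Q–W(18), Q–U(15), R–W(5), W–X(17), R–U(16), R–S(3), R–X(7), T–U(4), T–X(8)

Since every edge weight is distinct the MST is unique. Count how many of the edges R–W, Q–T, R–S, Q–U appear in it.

3

Sort edges by weight, then run Kruskal:
Q–T (1): add. Components now {X} {Q,T} {U} {W} {S} {R}
Q–X (2): add. Components now {Q,T,X} {U} {W} {S} {R}
R–S (3): add. Components now {Q,T,X} {U} {W} {R,S}
T–U (4): add. Components now {Q,T,U,X} {W} {R,S}
R–W (5): add. Components now {Q,T,U,X} {R,S,W}
R–X (7): add. Components now {Q,R,S,T,U,W,X}
MST edge set: {Q–T, Q–X, R–S, T–U, R–W, R–X}.
Of the listed edges, {R–W, Q–T, R–S} are in the MST → 3.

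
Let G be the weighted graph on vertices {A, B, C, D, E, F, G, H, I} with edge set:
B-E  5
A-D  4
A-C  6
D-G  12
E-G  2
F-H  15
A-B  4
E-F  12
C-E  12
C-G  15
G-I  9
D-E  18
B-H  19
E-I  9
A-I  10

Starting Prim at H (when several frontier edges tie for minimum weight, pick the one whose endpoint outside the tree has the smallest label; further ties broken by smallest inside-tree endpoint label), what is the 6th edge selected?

Prim's algorithm from H:
Step 1: cheapest edge leaving the tree is F-H (15); add F.
Step 2: cheapest edge leaving the tree is E-F (12); add E.
Step 3: cheapest edge leaving the tree is E-G (2); add G.
Step 4: cheapest edge leaving the tree is B-E (5); add B.
Step 5: cheapest edge leaving the tree is A-B (4); add A.
Step 6: cheapest edge leaving the tree is A-D (4); add D.
Step 7: cheapest edge leaving the tree is A-C (6); add C.
Step 8: cheapest edge leaving the tree is E-I (9); add I.
The 6th edge added is A-D.

A-D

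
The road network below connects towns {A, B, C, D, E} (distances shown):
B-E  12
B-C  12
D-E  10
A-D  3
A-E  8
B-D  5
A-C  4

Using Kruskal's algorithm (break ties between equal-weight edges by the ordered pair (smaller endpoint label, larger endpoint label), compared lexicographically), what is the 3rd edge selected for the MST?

Kruskal: consider edges lightest-first.
A-D (3): add. Components now {A,D} {B} {C} {E}
A-C (4): add. Components now {A,C,D} {B} {E}
B-D (5): add. Components now {A,B,C,D} {E}
A-E (8): add. Components now {A,B,C,D,E}
The 3rd edge added is B-D.

B-D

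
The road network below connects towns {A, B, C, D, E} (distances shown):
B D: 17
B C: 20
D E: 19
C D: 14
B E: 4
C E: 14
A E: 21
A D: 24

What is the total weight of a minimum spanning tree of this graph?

Sort edges by weight, then run Kruskal:
B E (4): add. Components now {A} {B,E} {C} {D}
C D (14): add. Components now {A} {B,E} {C,D}
C E (14): add. Components now {A} {B,C,D,E}
B D (17): skip — B and D already connected.
D E (19): skip — D and E already connected.
B C (20): skip — B and C already connected.
A E (21): add. Components now {A,B,C,D,E}
MST edges: B E, C D, C E, A E; total weight 4+14+14+21 = 53.

53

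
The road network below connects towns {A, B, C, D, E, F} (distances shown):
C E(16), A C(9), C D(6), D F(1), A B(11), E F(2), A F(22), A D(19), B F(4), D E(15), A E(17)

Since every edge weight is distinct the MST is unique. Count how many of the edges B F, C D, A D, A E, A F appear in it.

2

Kruskal: consider edges lightest-first.
D F (1): add — endpoints in different components.
E F (2): add — endpoints in different components.
B F (4): add — endpoints in different components.
C D (6): add — endpoints in different components.
A C (9): add — endpoints in different components.
MST edge set: {D F, E F, B F, C D, A C}.
Of the listed edges, {B F, C D} are in the MST → 2.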